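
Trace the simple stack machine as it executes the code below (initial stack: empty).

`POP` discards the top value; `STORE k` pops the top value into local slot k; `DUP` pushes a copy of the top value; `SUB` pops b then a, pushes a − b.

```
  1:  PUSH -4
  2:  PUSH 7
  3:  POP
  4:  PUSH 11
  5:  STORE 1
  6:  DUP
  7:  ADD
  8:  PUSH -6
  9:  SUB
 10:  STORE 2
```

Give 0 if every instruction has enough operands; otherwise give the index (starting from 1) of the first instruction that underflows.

PUSH -4 → [-4]
PUSH 7  → [-4, 7]
POP     → [-4]
PUSH 11 → [-4, 11]
STORE 1 → [-4]
DUP     → [-4, -4]
ADD     → [-8]
PUSH -6 → [-8, -6]
SUB     → [-2]
STORE 2 → []

0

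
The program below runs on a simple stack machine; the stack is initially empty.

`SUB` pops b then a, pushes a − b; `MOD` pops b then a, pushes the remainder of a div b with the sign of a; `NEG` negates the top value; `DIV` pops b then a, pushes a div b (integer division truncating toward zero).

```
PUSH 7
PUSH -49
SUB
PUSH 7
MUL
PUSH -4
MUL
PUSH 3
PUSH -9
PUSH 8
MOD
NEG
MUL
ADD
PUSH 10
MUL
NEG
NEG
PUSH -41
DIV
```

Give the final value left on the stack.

PUSH 7   → [7]
PUSH -49 → [7, -49]
SUB      → [56]
PUSH 7   → [56, 7]
MUL      → [392]
PUSH -4  → [392, -4]
MUL      → [-1568]
PUSH 3   → [-1568, 3]
PUSH -9  → [-1568, 3, -9]
PUSH 8   → [-1568, 3, -9, 8]
MOD      → [-1568, 3, -1]
NEG      → [-1568, 3, 1]
MUL      → [-1568, 3]
ADD      → [-1565]
PUSH 10  → [-1565, 10]
MUL      → [-15650]
NEG      → [15650]
NEG      → [-15650]
PUSH -41 → [-15650, -41]
DIV      → [381]

381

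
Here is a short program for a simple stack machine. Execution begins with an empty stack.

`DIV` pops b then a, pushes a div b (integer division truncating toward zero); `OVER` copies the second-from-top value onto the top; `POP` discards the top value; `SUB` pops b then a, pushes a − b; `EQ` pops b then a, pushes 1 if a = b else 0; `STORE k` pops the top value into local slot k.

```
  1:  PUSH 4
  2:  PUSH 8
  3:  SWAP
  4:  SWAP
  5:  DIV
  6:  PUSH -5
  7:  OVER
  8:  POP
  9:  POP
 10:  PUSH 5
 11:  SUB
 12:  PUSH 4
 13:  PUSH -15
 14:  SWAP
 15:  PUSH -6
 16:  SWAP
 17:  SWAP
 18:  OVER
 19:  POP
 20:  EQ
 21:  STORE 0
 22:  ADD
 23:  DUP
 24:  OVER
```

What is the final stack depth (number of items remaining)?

PUSH 4   -> [4]
PUSH 8   -> [4, 8]
SWAP     -> [8, 4]
SWAP     -> [4, 8]
DIV      -> [0]
PUSH -5  -> [0, -5]
OVER     -> [0, -5, 0]
POP      -> [0, -5]
POP      -> [0]
PUSH 5   -> [0, 5]
SUB      -> [-5]
PUSH 4   -> [-5, 4]
PUSH -15 -> [-5, 4, -15]
SWAP     -> [-5, -15, 4]
PUSH -6  -> [-5, -15, 4, -6]
SWAP     -> [-5, -15, -6, 4]
SWAP     -> [-5, -15, 4, -6]
OVER     -> [-5, -15, 4, -6, 4]
POP      -> [-5, -15, 4, -6]
EQ       -> [-5, -15, 0]
STORE 0  -> [-5, -15]
ADD      -> [-20]
DUP      -> [-20, -20]
OVER     -> [-20, -20, -20]

3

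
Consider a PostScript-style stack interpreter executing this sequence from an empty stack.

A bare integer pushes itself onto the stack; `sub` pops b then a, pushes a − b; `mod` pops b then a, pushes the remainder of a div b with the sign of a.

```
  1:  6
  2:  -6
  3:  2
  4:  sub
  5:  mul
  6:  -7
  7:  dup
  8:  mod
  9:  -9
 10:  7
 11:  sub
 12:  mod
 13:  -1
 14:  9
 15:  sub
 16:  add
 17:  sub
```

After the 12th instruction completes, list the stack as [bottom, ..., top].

6   → [6]
-6  → [6, -6]
2   → [6, -6, 2]
sub → [6, -8]
mul → [-48]
-7  → [-48, -7]
dup → [-48, -7, -7]
mod → [-48, 0]
-9  → [-48, 0, -9]
7   → [-48, 0, -9, 7]
sub → [-48, 0, -16]
mod → [-48, 0]

[-48, 0]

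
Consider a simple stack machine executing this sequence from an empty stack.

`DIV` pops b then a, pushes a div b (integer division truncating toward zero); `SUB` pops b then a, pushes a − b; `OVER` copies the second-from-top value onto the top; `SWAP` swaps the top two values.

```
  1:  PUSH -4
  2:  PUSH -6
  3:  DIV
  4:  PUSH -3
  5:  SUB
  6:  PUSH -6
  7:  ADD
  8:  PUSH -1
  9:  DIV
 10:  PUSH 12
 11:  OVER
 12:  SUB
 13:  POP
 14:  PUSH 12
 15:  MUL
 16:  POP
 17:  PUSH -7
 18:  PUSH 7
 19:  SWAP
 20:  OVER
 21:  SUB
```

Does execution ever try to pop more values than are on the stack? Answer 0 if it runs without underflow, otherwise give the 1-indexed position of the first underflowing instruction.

PUSH -4 → -4
PUSH -6 → -4 -6
DIV     → 0
PUSH -3 → 0 -3
SUB     → 3
PUSH -6 → 3 -6
ADD     → -3
PUSH -1 → -3 -1
DIV     → 3
PUSH 12 → 3 12
OVER    → 3 12 3
SUB     → 3 9
POP     → 3
PUSH 12 → 3 12
MUL     → 36
POP     → (empty)
PUSH -7 → -7
PUSH 7  → -7 7
SWAP    → 7 -7
OVER    → 7 -7 7
SUB     → 7 -14

0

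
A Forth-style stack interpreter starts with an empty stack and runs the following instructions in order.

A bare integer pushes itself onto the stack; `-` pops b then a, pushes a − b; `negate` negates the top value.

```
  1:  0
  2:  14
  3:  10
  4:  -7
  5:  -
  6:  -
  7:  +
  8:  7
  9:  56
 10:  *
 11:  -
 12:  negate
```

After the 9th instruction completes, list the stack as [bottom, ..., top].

0   [0]
14  [0, 14]
10  [0, 14, 10]
-7  [0, 14, 10, -7]
-   [0, 14, 17]
-   [0, -3]
+   [-3]
7   [-3, 7]
56  [-3, 7, 56]

[-3, 7, 56]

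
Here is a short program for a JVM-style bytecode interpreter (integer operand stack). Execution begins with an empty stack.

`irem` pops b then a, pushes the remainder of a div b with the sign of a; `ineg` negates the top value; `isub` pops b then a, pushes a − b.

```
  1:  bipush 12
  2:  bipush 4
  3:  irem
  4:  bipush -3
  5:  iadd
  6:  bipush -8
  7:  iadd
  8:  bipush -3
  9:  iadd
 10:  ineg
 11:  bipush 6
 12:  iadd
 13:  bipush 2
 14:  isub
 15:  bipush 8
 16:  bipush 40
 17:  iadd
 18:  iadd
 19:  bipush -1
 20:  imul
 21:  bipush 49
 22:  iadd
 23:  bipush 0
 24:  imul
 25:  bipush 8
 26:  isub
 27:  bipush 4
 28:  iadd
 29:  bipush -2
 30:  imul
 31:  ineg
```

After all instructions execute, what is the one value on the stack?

bipush 12  12
bipush 4   12 4
irem       0
bipush -3  0 -3
iadd       -3
bipush -8  -3 -8
iadd       -11
bipush -3  -11 -3
iadd       -14
ineg       14
bipush 6   14 6
iadd       20
bipush 2   20 2
isub       18
bipush 8   18 8
bipush 40  18 8 40
iadd       18 48
iadd       66
bipush -1  66 -1
imul       -66
bipush 49  -66 49
iadd       -17
bipush 0   -17 0
imul       0
bipush 8   0 8
isub       -8
bipush 4   -8 4
iadd       -4
bipush -2  -4 -2
imul       8
ineg       -8

-8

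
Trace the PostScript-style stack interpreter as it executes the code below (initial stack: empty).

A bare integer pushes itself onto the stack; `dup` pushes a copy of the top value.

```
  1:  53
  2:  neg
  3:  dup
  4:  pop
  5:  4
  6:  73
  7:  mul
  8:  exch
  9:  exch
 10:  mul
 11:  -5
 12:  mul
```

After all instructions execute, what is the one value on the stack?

53   : 53
neg  : -53
dup  : -53 -53
pop  : -53
4    : -53 4
73   : -53 4 73
mul  : -53 292
exch : 292 -53
exch : -53 292
mul  : -15476
-5   : -15476 -5
mul  : 77380

77380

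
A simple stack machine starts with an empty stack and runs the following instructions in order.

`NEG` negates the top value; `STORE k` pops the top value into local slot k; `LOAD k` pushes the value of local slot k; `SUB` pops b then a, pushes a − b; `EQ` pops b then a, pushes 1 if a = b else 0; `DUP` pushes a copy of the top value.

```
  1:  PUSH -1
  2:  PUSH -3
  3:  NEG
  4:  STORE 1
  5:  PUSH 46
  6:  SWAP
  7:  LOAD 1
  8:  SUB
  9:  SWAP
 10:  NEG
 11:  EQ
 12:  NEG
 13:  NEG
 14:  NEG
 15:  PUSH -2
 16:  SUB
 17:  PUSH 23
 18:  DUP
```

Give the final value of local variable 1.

3

PUSH -1 : [-1]
PUSH -3 : [-1, -3]
NEG     : [-1, 3]
STORE 1 : [-1]
PUSH 46 : [-1, 46]
SWAP    : [46, -1]
LOAD 1  : [46, -1, 3]
SUB     : [46, -4]
SWAP    : [-4, 46]
NEG     : [-4, -46]
EQ      : [0]
NEG     : [0]
NEG     : [0]
NEG     : [0]
PUSH -2 : [0, -2]
SUB     : [2]
PUSH 23 : [2, 23]
DUP     : [2, 23, 23]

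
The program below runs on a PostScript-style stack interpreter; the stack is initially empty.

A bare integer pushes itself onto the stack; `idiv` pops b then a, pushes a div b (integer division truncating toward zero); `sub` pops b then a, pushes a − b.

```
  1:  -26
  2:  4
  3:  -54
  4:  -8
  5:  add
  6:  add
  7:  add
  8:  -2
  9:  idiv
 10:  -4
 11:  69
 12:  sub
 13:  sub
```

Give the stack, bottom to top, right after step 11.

[42, -4, 69]

-26  → -26
4    → -26 4
-54  → -26 4 -54
-8   → -26 4 -54 -8
add  → -26 4 -62
add  → -26 -58
add  → -84
-2   → -84 -2
idiv → 42
-4   → 42 -4
69   → 42 -4 69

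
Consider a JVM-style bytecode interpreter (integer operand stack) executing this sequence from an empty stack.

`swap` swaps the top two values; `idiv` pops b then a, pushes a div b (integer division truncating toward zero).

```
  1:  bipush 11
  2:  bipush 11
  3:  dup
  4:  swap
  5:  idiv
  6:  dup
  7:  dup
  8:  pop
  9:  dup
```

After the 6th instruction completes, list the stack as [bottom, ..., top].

bipush 11 : [11]
bipush 11 : [11, 11]
dup       : [11, 11, 11]
swap      : [11, 11, 11]
idiv      : [11, 1]
dup       : [11, 1, 1]

[11, 1, 1]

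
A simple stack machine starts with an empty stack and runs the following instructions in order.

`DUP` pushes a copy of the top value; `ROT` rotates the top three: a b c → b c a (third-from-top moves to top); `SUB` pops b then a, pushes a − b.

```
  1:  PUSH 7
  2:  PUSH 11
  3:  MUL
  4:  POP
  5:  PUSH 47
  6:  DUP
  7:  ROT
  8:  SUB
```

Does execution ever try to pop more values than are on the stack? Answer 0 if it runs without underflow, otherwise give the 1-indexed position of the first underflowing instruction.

7

PUSH 7  : [7]
PUSH 11 : [7, 11]
MUL     : [77]
POP     : []
PUSH 47 : [47]
DUP     : [47, 47]
ROT  — needs 3 operands, stack has 2 → underflow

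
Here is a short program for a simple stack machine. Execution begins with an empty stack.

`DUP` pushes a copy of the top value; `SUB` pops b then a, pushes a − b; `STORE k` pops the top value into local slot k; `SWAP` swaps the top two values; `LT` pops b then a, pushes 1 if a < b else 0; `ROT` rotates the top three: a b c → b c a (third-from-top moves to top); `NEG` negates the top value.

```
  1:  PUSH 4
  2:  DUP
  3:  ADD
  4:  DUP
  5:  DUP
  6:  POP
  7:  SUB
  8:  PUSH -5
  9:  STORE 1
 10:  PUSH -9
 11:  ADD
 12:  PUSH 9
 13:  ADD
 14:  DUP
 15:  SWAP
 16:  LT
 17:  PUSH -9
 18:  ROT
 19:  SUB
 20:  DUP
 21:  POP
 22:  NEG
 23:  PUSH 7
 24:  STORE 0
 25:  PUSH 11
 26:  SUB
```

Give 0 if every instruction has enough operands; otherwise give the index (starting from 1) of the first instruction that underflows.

PUSH 4  : [4]
DUP     : [4, 4]
ADD     : [8]
DUP     : [8, 8]
DUP     : [8, 8, 8]
POP     : [8, 8]
SUB     : [0]
PUSH -5 : [0, -5]
STORE 1 : [0]
PUSH -9 : [0, -9]
ADD     : [-9]
PUSH 9  : [-9, 9]
ADD     : [0]
DUP     : [0, 0]
SWAP    : [0, 0]
LT      : [0]
PUSH -9 : [0, -9]
ROT  — needs 3 operands, stack has 2 → underflow

18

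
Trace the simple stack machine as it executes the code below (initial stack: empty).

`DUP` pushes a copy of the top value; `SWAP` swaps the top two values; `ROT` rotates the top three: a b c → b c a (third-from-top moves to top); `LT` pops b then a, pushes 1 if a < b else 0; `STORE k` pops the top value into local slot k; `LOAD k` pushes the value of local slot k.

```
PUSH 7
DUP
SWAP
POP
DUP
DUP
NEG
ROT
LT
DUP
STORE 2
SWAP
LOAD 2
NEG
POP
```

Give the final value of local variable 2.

1

PUSH 7  → [7]
DUP     → [7, 7]
SWAP    → [7, 7]
POP     → [7]
DUP     → [7, 7]
DUP     → [7, 7, 7]
NEG     → [7, 7, -7]
ROT     → [7, -7, 7]
LT      → [7, 1]
DUP     → [7, 1, 1]
STORE 2 → [7, 1]
SWAP    → [1, 7]
LOAD 2  → [1, 7, 1]
NEG     → [1, 7, -1]
POP     → [1, 7]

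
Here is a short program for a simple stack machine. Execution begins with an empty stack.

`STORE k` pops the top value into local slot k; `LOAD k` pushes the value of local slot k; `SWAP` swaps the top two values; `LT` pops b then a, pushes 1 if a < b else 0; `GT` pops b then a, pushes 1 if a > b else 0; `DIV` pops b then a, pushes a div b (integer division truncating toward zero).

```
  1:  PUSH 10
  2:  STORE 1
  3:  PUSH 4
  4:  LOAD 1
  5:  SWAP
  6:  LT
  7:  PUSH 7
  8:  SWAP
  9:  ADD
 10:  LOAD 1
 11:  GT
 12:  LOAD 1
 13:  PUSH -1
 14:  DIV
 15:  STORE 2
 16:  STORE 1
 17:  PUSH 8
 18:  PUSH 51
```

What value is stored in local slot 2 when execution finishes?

-10

PUSH 10 -> [10]
STORE 1 -> []
PUSH 4  -> [4]
LOAD 1  -> [4, 10]
SWAP    -> [10, 4]
LT      -> [0]
PUSH 7  -> [0, 7]
SWAP    -> [7, 0]
ADD     -> [7]
LOAD 1  -> [7, 10]
GT      -> [0]
LOAD 1  -> [0, 10]
PUSH -1 -> [0, 10, -1]
DIV     -> [0, -10]
STORE 2 -> [0]
STORE 1 -> []
PUSH 8  -> [8]
PUSH 51 -> [8, 51]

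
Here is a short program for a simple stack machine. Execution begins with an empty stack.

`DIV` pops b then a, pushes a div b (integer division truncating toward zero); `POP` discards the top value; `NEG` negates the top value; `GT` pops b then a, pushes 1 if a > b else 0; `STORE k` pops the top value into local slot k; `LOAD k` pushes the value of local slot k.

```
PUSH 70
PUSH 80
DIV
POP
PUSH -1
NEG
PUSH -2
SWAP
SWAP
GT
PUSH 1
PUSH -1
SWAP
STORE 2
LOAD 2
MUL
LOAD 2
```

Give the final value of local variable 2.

PUSH 70 : 70
PUSH 80 : 70 80
DIV     : 0
POP     : (empty)
PUSH -1 : -1
NEG     : 1
PUSH -2 : 1 -2
SWAP    : -2 1
SWAP    : 1 -2
GT      : 1
PUSH 1  : 1 1
PUSH -1 : 1 1 -1
SWAP    : 1 -1 1
STORE 2 : 1 -1
LOAD 2  : 1 -1 1
MUL     : 1 -1
LOAD 2  : 1 -1 1

1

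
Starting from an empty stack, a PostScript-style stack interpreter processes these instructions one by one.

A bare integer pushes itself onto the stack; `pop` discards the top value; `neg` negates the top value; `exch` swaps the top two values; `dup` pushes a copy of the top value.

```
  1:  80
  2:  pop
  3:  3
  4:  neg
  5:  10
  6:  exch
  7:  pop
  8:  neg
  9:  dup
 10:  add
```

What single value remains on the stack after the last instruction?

80    [80]
pop   []
3     [3]
neg   [-3]
10    [-3, 10]
exch  [10, -3]
pop   [10]
neg   [-10]
dup   [-10, -10]
add   [-20]

-20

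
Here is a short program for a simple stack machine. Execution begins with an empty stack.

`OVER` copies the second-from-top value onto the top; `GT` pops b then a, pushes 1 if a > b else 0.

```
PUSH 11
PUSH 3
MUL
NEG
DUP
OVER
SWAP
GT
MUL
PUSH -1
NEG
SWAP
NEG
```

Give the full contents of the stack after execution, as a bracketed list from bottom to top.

PUSH 11 -> [11]
PUSH 3  -> [11, 3]
MUL     -> [33]
NEG     -> [-33]
DUP     -> [-33, -33]
OVER    -> [-33, -33, -33]
SWAP    -> [-33, -33, -33]
GT      -> [-33, 0]
MUL     -> [0]
PUSH -1 -> [0, -1]
NEG     -> [0, 1]
SWAP    -> [1, 0]
NEG     -> [1, 0]

[1, 0]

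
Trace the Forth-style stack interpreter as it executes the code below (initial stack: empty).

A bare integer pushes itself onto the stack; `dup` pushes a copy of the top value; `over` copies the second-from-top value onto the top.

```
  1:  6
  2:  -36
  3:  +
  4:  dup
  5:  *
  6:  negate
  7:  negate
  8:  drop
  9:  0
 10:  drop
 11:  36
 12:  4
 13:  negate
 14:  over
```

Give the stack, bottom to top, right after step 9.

[0]

6      → 6
-36    → 6 -36
+      → -30
dup    → -30 -30
*      → 900
negate → -900
negate → 900
drop   → (empty)
0      → 0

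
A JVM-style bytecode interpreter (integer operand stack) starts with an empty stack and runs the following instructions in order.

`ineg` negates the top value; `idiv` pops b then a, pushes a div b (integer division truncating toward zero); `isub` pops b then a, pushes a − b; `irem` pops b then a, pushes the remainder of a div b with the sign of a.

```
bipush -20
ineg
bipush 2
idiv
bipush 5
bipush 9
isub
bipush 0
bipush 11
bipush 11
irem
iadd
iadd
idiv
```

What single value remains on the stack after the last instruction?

-2

bipush -20 -> [-20]
ineg       -> [20]
bipush 2   -> [20, 2]
idiv       -> [10]
bipush 5   -> [10, 5]
bipush 9   -> [10, 5, 9]
isub       -> [10, -4]
bipush 0   -> [10, -4, 0]
bipush 11  -> [10, -4, 0, 11]
bipush 11  -> [10, -4, 0, 11, 11]
irem       -> [10, -4, 0, 0]
iadd       -> [10, -4, 0]
iadd       -> [10, -4]
idiv       -> [-2]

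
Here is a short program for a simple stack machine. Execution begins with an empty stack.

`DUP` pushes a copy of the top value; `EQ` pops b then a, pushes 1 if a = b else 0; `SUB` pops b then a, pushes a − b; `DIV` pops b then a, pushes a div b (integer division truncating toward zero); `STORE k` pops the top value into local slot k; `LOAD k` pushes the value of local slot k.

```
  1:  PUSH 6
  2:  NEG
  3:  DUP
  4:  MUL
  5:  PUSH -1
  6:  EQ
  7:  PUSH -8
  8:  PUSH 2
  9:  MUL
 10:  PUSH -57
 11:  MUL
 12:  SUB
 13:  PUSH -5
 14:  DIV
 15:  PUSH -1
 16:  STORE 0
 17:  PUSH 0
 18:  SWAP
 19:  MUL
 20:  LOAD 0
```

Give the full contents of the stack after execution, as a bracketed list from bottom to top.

[0, -1]

PUSH 6   -> [6]
NEG      -> [-6]
DUP      -> [-6, -6]
MUL      -> [36]
PUSH -1  -> [36, -1]
EQ       -> [0]
PUSH -8  -> [0, -8]
PUSH 2   -> [0, -8, 2]
MUL      -> [0, -16]
PUSH -57 -> [0, -16, -57]
MUL      -> [0, 912]
SUB      -> [-912]
PUSH -5  -> [-912, -5]
DIV      -> [182]
PUSH -1  -> [182, -1]
STORE 0  -> [182]
PUSH 0   -> [182, 0]
SWAP     -> [0, 182]
MUL      -> [0]
LOAD 0   -> [0, -1]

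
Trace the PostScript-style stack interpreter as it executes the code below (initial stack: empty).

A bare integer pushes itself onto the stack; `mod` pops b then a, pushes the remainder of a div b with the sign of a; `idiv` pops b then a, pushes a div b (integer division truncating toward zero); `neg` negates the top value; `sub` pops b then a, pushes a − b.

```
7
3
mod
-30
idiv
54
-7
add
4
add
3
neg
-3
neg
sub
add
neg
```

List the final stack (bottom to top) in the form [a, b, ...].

7     7
3     7 3
mod   1
-30   1 -30
idiv  0
54    0 54
-7    0 54 -7
add   0 47
4     0 47 4
add   0 51
3     0 51 3
neg   0 51 -3
-3    0 51 -3 -3
neg   0 51 -3 3
sub   0 51 -6
add   0 45
neg   0 -45

[0, -45]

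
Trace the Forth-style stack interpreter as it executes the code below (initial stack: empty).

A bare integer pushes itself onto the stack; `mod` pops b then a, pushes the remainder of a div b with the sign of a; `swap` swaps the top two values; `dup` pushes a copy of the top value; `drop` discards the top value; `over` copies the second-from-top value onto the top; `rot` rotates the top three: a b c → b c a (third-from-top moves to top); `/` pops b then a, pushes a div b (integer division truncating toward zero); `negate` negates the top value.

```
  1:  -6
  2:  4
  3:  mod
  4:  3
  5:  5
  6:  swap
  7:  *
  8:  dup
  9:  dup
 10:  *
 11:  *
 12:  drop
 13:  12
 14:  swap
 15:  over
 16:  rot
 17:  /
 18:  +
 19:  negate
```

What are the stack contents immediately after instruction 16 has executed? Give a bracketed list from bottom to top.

[-2, 12, 12]

-6    [-6]
4     [-6, 4]
mod   [-2]
3     [-2, 3]
5     [-2, 3, 5]
swap  [-2, 5, 3]
*     [-2, 15]
dup   [-2, 15, 15]
dup   [-2, 15, 15, 15]
*     [-2, 15, 225]
*     [-2, 3375]
drop  [-2]
12    [-2, 12]
swap  [12, -2]
over  [12, -2, 12]
rot   [-2, 12, 12]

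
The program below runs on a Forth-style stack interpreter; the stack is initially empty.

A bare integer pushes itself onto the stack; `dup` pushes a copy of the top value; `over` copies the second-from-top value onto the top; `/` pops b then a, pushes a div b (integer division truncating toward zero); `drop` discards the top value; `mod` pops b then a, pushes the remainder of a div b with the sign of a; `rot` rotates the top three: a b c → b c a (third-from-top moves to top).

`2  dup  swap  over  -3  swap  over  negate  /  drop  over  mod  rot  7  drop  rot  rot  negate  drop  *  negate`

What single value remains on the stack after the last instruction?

-4

2       2
dup     2 2
swap    2 2
over    2 2 2
-3      2 2 2 -3
swap    2 2 -3 2
over    2 2 -3 2 -3
negate  2 2 -3 2 3
/       2 2 -3 0
drop    2 2 -3
over    2 2 -3 2
mod     2 2 -1
rot     2 -1 2
7       2 -1 2 7
drop    2 -1 2
rot     -1 2 2
rot     2 2 -1
negate  2 2 1
drop    2 2
*       4
negate  -4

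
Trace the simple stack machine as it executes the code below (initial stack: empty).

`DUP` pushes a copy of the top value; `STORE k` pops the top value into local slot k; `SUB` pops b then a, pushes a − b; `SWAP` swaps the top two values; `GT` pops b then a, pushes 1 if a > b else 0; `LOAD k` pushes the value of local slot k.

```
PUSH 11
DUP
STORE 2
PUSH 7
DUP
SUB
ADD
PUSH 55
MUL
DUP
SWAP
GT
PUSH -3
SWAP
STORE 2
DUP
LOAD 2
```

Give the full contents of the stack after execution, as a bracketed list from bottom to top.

[-3, -3, 0]

PUSH 11 : 11
DUP     : 11 11
STORE 2 : 11
PUSH 7  : 11 7
DUP     : 11 7 7
SUB     : 11 0
ADD     : 11
PUSH 55 : 11 55
MUL     : 605
DUP     : 605 605
SWAP    : 605 605
GT      : 0
PUSH -3 : 0 -3
SWAP    : -3 0
STORE 2 : -3
DUP     : -3 -3
LOAD 2  : -3 -3 0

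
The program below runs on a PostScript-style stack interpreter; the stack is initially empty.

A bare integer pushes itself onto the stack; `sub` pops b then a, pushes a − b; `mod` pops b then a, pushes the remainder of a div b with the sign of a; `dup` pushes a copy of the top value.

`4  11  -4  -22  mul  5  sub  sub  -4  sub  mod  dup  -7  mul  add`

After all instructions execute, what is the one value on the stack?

-24

4   -> [4]
11  -> [4, 11]
-4  -> [4, 11, -4]
-22 -> [4, 11, -4, -22]
mul -> [4, 11, 88]
5   -> [4, 11, 88, 5]
sub -> [4, 11, 83]
sub -> [4, -72]
-4  -> [4, -72, -4]
sub -> [4, -68]
mod -> [4]
dup -> [4, 4]
-7  -> [4, 4, -7]
mul -> [4, -28]
add -> [-24]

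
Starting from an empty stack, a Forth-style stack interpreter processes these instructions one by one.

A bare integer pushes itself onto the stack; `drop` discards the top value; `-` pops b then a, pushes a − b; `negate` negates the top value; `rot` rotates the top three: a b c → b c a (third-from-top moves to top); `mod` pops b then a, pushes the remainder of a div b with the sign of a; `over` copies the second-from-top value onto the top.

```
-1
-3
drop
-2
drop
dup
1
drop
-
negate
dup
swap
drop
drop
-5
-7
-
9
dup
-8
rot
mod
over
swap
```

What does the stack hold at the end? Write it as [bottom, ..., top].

[2, 9, 9, -8]

-1     -> -1
-3     -> -1 -3
drop   -> -1
-2     -> -1 -2
drop   -> -1
dup    -> -1 -1
1      -> -1 -1 1
drop   -> -1 -1
-      -> 0
negate -> 0
dup    -> 0 0
swap   -> 0 0
drop   -> 0
drop   -> (empty)
-5     -> -5
-7     -> -5 -7
-      -> 2
9      -> 2 9
dup    -> 2 9 9
-8     -> 2 9 9 -8
rot    -> 2 9 -8 9
mod    -> 2 9 -8
over   -> 2 9 -8 9
swap   -> 2 9 9 -8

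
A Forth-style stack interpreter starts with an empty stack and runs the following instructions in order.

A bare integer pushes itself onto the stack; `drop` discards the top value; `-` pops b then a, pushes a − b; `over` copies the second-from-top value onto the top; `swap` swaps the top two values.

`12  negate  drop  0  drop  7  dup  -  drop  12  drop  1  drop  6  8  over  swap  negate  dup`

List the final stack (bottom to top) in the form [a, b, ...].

[6, 6, -8, -8]

12     -> 12
negate -> -12
drop   -> (empty)
0      -> 0
drop   -> (empty)
7      -> 7
dup    -> 7 7
-      -> 0
drop   -> (empty)
12     -> 12
drop   -> (empty)
1      -> 1
drop   -> (empty)
6      -> 6
8      -> 6 8
over   -> 6 8 6
swap   -> 6 6 8
negate -> 6 6 -8
dup    -> 6 6 -8 -8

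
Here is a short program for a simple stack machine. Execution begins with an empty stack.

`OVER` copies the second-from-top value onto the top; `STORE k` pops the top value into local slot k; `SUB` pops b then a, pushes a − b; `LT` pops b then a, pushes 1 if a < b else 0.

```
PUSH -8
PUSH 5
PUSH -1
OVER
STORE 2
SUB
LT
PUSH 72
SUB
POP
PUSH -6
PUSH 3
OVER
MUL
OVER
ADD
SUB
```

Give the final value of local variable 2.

PUSH -8  -8
PUSH 5   -8 5
PUSH -1  -8 5 -1
OVER     -8 5 -1 5
STORE 2  -8 5 -1
SUB      -8 6
LT       1
PUSH 72  1 72
SUB      -71
POP      (empty)
PUSH -6  -6
PUSH 3   -6 3
OVER     -6 3 -6
MUL      -6 -18
OVER     -6 -18 -6
ADD      -6 -24
SUB      18

5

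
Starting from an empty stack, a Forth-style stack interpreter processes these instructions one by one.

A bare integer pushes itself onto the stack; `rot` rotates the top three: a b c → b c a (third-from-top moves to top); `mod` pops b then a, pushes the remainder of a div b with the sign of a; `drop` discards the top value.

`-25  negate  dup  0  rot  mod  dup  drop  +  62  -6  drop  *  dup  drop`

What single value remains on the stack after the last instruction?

-25    -> -25
negate -> 25
dup    -> 25 25
0      -> 25 25 0
rot    -> 25 0 25
mod    -> 25 0
dup    -> 25 0 0
drop   -> 25 0
+      -> 25
62     -> 25 62
-6     -> 25 62 -6
drop   -> 25 62
*      -> 1550
dup    -> 1550 1550
drop   -> 1550

1550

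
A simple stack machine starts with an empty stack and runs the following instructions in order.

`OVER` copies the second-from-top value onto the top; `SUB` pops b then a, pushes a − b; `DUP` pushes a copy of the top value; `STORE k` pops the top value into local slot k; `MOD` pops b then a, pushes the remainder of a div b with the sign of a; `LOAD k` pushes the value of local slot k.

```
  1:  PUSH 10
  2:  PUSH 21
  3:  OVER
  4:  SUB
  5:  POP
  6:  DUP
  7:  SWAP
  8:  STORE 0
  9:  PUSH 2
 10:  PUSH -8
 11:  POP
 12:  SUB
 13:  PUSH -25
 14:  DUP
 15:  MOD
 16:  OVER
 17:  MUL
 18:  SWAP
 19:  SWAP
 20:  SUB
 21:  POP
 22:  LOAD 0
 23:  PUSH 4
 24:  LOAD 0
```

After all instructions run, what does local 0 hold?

10

PUSH 10  -> 10
PUSH 21  -> 10 21
OVER     -> 10 21 10
SUB      -> 10 11
POP      -> 10
DUP      -> 10 10
SWAP     -> 10 10
STORE 0  -> 10
PUSH 2   -> 10 2
PUSH -8  -> 10 2 -8
POP      -> 10 2
SUB      -> 8
PUSH -25 -> 8 -25
DUP      -> 8 -25 -25
MOD      -> 8 0
OVER     -> 8 0 8
MUL      -> 8 0
SWAP     -> 0 8
SWAP     -> 8 0
SUB      -> 8
POP      -> (empty)
LOAD 0   -> 10
PUSH 4   -> 10 4
LOAD 0   -> 10 4 10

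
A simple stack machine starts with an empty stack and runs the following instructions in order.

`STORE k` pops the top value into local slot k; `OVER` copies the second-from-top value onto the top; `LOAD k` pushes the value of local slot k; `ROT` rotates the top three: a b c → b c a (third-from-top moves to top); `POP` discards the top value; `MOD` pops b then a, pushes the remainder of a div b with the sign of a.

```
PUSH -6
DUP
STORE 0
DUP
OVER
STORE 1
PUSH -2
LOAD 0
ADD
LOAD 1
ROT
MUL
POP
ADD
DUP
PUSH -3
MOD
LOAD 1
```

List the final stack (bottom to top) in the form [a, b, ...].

[-14, -2, -6]

PUSH -6  [-6]
DUP      [-6, -6]
STORE 0  [-6]
DUP      [-6, -6]
OVER     [-6, -6, -6]
STORE 1  [-6, -6]
PUSH -2  [-6, -6, -2]
LOAD 0   [-6, -6, -2, -6]
ADD      [-6, -6, -8]
LOAD 1   [-6, -6, -8, -6]
ROT      [-6, -8, -6, -6]
MUL      [-6, -8, 36]
POP      [-6, -8]
ADD      [-14]
DUP      [-14, -14]
PUSH -3  [-14, -14, -3]
MOD      [-14, -2]
LOAD 1   [-14, -2, -6]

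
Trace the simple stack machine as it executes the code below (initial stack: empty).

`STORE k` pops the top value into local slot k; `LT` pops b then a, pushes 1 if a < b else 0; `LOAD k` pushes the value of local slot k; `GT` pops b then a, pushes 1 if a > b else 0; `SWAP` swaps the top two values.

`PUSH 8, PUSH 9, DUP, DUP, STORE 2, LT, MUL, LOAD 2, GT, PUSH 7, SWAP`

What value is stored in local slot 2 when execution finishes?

PUSH 8  → [8]
PUSH 9  → [8, 9]
DUP     → [8, 9, 9]
DUP     → [8, 9, 9, 9]
STORE 2 → [8, 9, 9]
LT      → [8, 0]
MUL     → [0]
LOAD 2  → [0, 9]
GT      → [0]
PUSH 7  → [0, 7]
SWAP    → [7, 0]

9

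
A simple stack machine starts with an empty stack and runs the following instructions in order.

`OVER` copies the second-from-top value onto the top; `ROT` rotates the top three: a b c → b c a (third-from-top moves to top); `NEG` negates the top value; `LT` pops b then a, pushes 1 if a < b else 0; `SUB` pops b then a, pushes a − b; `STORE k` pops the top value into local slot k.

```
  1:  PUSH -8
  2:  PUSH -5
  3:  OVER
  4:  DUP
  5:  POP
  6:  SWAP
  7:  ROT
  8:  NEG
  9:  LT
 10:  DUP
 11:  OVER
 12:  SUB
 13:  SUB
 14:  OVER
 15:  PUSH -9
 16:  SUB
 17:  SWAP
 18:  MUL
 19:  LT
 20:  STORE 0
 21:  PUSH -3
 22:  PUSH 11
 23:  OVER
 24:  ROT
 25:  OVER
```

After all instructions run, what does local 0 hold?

1

PUSH -8 : -8
PUSH -5 : -8 -5
OVER    : -8 -5 -8
DUP     : -8 -5 -8 -8
POP     : -8 -5 -8
SWAP    : -8 -8 -5
ROT     : -8 -5 -8
NEG     : -8 -5 8
LT      : -8 1
DUP     : -8 1 1
OVER    : -8 1 1 1
SUB     : -8 1 0
SUB     : -8 1
OVER    : -8 1 -8
PUSH -9 : -8 1 -8 -9
SUB     : -8 1 1
SWAP    : -8 1 1
MUL     : -8 1
LT      : 1
STORE 0 : (empty)
PUSH -3 : -3
PUSH 11 : -3 11
OVER    : -3 11 -3
ROT     : 11 -3 -3
OVER    : 11 -3 -3 -3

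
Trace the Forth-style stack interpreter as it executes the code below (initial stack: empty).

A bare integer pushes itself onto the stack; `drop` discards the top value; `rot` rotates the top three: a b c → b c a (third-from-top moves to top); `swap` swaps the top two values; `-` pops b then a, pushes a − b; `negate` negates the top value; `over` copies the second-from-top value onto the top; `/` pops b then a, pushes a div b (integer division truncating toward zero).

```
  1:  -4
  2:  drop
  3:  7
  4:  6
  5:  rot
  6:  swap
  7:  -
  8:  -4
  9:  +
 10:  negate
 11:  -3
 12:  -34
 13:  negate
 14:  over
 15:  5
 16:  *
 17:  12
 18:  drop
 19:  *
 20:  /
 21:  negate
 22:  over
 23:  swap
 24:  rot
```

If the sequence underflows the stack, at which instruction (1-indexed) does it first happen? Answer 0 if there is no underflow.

5

-4   → [-4]
drop → []
7    → [7]
6    → [7, 6]
rot  — needs 3 operands, stack has 2 → underflow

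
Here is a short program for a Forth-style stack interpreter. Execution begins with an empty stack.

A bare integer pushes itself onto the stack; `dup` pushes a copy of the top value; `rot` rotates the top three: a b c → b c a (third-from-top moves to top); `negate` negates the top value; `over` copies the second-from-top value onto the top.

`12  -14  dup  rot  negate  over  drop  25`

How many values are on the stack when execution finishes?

4

12      [12]
-14     [12, -14]
dup     [12, -14, -14]
rot     [-14, -14, 12]
negate  [-14, -14, -12]
over    [-14, -14, -12, -14]
drop    [-14, -14, -12]
25      [-14, -14, -12, 25]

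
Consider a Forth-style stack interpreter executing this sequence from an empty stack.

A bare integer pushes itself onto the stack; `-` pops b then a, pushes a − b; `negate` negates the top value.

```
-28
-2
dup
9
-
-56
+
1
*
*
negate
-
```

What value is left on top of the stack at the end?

-28    -> [-28]
-2     -> [-28, -2]
dup    -> [-28, -2, -2]
9      -> [-28, -2, -2, 9]
-      -> [-28, -2, -11]
-56    -> [-28, -2, -11, -56]
+      -> [-28, -2, -67]
1      -> [-28, -2, -67, 1]
*      -> [-28, -2, -67]
*      -> [-28, 134]
negate -> [-28, -134]
-      -> [106]

106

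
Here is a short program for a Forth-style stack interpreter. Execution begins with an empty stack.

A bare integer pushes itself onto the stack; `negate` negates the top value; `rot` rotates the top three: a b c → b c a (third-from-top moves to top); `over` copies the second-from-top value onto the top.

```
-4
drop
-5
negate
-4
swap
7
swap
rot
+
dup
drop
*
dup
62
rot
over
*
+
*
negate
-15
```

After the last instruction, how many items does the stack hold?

-4     → [-4]
drop   → []
-5     → [-5]
negate → [5]
-4     → [5, -4]
swap   → [-4, 5]
7      → [-4, 5, 7]
swap   → [-4, 7, 5]
rot    → [7, 5, -4]
+      → [7, 1]
dup    → [7, 1, 1]
drop   → [7, 1]
*      → [7]
dup    → [7, 7]
62     → [7, 7, 62]
rot    → [7, 62, 7]
over   → [7, 62, 7, 62]
*      → [7, 62, 434]
+      → [7, 496]
*      → [3472]
negate → [-3472]
-15    → [-3472, -15]

2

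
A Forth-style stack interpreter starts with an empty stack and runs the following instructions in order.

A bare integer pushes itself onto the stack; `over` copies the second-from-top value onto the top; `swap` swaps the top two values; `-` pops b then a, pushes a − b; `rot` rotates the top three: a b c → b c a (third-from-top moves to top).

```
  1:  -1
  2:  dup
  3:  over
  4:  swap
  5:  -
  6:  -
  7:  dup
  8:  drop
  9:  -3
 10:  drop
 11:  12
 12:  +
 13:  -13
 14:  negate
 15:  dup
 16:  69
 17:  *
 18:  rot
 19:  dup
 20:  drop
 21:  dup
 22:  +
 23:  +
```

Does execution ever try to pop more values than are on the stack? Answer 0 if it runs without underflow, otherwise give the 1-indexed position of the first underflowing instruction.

-1     → [-1]
dup    → [-1, -1]
over   → [-1, -1, -1]
swap   → [-1, -1, -1]
-      → [-1, 0]
-      → [-1]
dup    → [-1, -1]
drop   → [-1]
-3     → [-1, -3]
drop   → [-1]
12     → [-1, 12]
+      → [11]
-13    → [11, -13]
negate → [11, 13]
dup    → [11, 13, 13]
69     → [11, 13, 13, 69]
*      → [11, 13, 897]
rot    → [13, 897, 11]
dup    → [13, 897, 11, 11]
drop   → [13, 897, 11]
dup    → [13, 897, 11, 11]
+      → [13, 897, 22]
+      → [13, 919]

0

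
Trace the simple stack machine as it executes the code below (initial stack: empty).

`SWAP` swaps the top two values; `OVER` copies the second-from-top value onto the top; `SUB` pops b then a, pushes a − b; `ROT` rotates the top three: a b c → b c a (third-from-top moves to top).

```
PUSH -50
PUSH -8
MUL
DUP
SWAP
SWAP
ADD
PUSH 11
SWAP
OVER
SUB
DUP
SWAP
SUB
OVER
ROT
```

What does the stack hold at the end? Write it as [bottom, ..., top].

[0, 11, 11]

PUSH -50 → -50
PUSH -8  → -50 -8
MUL      → 400
DUP      → 400 400
SWAP     → 400 400
SWAP     → 400 400
ADD      → 800
PUSH 11  → 800 11
SWAP     → 11 800
OVER     → 11 800 11
SUB      → 11 789
DUP      → 11 789 789
SWAP     → 11 789 789
SUB      → 11 0
OVER     → 11 0 11
ROT      → 0 11 11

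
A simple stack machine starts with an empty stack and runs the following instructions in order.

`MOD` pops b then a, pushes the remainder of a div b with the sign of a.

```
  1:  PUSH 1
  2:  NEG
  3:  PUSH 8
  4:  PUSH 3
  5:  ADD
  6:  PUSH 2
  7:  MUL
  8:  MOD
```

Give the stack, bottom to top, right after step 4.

PUSH 1  1
NEG     -1
PUSH 8  -1 8
PUSH 3  -1 8 3

[-1, 8, 3]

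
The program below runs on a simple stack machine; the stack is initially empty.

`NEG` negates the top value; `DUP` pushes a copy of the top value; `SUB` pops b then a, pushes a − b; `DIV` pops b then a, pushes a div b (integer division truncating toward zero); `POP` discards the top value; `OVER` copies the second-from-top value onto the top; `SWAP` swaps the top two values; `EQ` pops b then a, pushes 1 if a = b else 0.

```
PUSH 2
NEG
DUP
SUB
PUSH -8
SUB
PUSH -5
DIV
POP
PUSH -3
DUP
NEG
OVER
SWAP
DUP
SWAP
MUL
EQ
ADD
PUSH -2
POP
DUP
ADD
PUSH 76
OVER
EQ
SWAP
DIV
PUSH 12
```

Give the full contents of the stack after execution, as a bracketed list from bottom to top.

[0, 12]

PUSH 2  -> [2]
NEG     -> [-2]
DUP     -> [-2, -2]
SUB     -> [0]
PUSH -8 -> [0, -8]
SUB     -> [8]
PUSH -5 -> [8, -5]
DIV     -> [-1]
POP     -> []
PUSH -3 -> [-3]
DUP     -> [-3, -3]
NEG     -> [-3, 3]
OVER    -> [-3, 3, -3]
SWAP    -> [-3, -3, 3]
DUP     -> [-3, -3, 3, 3]
SWAP    -> [-3, -3, 3, 3]
MUL     -> [-3, -3, 9]
EQ      -> [-3, 0]
ADD     -> [-3]
PUSH -2 -> [-3, -2]
POP     -> [-3]
DUP     -> [-3, -3]
ADD     -> [-6]
PUSH 76 -> [-6, 76]
OVER    -> [-6, 76, -6]
EQ      -> [-6, 0]
SWAP    -> [0, -6]
DIV     -> [0]
PUSH 12 -> [0, 12]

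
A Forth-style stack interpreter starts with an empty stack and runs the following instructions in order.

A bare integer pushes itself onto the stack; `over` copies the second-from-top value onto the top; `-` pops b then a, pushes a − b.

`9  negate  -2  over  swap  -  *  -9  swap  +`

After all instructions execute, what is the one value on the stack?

54

9      : [9]
negate : [-9]
-2     : [-9, -2]
over   : [-9, -2, -9]
swap   : [-9, -9, -2]
-      : [-9, -7]
*      : [63]
-9     : [63, -9]
swap   : [-9, 63]
+      : [54]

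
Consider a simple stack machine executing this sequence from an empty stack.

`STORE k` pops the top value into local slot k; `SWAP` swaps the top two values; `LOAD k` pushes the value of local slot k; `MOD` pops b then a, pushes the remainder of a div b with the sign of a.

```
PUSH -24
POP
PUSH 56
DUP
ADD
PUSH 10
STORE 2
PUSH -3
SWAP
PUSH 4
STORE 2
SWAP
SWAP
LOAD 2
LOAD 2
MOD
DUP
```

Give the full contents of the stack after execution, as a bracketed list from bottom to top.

PUSH -24 : [-24]
POP      : []
PUSH 56  : [56]
DUP      : [56, 56]
ADD      : [112]
PUSH 10  : [112, 10]
STORE 2  : [112]
PUSH -3  : [112, -3]
SWAP     : [-3, 112]
PUSH 4   : [-3, 112, 4]
STORE 2  : [-3, 112]
SWAP     : [112, -3]
SWAP     : [-3, 112]
LOAD 2   : [-3, 112, 4]
LOAD 2   : [-3, 112, 4, 4]
MOD      : [-3, 112, 0]
DUP      : [-3, 112, 0, 0]

[-3, 112, 0, 0]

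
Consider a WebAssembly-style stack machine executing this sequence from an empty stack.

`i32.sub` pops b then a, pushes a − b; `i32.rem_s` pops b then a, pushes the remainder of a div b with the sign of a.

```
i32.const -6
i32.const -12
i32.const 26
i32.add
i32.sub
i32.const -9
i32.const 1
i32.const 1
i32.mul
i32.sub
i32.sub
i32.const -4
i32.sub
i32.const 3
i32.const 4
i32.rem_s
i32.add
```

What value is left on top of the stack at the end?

i32.const -6  -> [-6]
i32.const -12 -> [-6, -12]
i32.const 26  -> [-6, -12, 26]
i32.add       -> [-6, 14]
i32.sub       -> [-20]
i32.const -9  -> [-20, -9]
i32.const 1   -> [-20, -9, 1]
i32.const 1   -> [-20, -9, 1, 1]
i32.mul       -> [-20, -9, 1]
i32.sub       -> [-20, -10]
i32.sub       -> [-10]
i32.const -4  -> [-10, -4]
i32.sub       -> [-6]
i32.const 3   -> [-6, 3]
i32.const 4   -> [-6, 3, 4]
i32.rem_s     -> [-6, 3]
i32.add       -> [-3]

-3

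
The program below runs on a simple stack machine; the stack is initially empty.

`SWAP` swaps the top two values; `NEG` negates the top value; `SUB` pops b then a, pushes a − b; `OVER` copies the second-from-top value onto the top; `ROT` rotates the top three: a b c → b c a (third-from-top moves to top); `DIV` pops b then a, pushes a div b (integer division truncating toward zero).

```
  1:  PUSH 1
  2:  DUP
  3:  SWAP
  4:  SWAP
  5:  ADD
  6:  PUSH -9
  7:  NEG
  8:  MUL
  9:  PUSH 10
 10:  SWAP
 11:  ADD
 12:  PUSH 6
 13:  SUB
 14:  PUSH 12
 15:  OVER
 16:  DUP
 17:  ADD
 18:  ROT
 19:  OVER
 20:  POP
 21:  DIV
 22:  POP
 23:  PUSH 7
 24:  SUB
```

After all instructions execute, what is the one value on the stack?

5

PUSH 1  : 1
DUP     : 1 1
SWAP    : 1 1
SWAP    : 1 1
ADD     : 2
PUSH -9 : 2 -9
NEG     : 2 9
MUL     : 18
PUSH 10 : 18 10
SWAP    : 10 18
ADD     : 28
PUSH 6  : 28 6
SUB     : 22
PUSH 12 : 22 12
OVER    : 22 12 22
DUP     : 22 12 22 22
ADD     : 22 12 44
ROT     : 12 44 22
OVER    : 12 44 22 44
POP     : 12 44 22
DIV     : 12 2
POP     : 12
PUSH 7  : 12 7
SUB     : 5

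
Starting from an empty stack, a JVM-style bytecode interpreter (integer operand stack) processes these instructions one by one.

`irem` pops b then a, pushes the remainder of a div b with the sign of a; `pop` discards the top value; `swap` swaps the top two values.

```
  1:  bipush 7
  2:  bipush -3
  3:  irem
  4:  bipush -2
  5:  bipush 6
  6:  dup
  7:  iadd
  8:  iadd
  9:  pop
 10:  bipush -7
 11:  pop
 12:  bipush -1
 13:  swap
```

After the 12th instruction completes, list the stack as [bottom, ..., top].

[1, -1]

bipush 7  -> 7
bipush -3 -> 7 -3
irem      -> 1
bipush -2 -> 1 -2
bipush 6  -> 1 -2 6
dup       -> 1 -2 6 6
iadd      -> 1 -2 12
iadd      -> 1 10
pop       -> 1
bipush -7 -> 1 -7
pop       -> 1
bipush -1 -> 1 -1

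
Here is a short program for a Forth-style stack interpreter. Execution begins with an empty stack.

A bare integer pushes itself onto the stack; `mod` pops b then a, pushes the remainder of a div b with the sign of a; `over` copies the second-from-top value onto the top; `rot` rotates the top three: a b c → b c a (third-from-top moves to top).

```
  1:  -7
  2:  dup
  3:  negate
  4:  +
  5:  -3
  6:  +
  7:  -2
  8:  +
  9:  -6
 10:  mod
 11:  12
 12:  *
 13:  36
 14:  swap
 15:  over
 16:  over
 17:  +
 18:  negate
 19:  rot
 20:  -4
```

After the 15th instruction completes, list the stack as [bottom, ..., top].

[36, -60, 36]

-7     → [-7]
dup    → [-7, -7]
negate → [-7, 7]
+      → [0]
-3     → [0, -3]
+      → [-3]
-2     → [-3, -2]
+      → [-5]
-6     → [-5, -6]
mod    → [-5]
12     → [-5, 12]
*      → [-60]
36     → [-60, 36]
swap   → [36, -60]
over   → [36, -60, 36]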